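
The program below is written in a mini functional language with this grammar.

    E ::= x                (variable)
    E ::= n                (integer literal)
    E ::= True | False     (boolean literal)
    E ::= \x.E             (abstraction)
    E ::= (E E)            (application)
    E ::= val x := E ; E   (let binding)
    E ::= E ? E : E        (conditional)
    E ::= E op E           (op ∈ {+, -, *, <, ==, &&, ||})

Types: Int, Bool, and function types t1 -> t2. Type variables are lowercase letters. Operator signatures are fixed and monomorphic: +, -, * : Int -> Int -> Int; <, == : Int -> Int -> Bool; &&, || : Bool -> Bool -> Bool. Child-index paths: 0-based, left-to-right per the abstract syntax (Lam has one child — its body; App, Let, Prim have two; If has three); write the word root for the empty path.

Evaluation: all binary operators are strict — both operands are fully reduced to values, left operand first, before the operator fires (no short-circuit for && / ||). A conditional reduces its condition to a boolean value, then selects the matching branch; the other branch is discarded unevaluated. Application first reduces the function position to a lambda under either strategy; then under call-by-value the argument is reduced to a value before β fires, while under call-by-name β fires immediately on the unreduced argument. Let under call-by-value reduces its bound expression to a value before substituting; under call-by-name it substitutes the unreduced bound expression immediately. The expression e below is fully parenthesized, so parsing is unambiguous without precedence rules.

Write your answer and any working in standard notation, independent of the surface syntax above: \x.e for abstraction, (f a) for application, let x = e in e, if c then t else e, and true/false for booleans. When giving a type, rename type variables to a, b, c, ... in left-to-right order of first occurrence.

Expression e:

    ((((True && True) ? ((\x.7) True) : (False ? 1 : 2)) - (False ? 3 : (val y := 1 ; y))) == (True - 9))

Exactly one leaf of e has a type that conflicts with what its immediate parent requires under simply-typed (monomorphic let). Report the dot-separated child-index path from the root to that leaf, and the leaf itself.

Answer: 1.0 : true

Derivation:
  unify Bool ~ Bool
  unify Bool ~ Bool
  unify Bool ~ Bool
\x._ : a -> Int
  unify a -> Int ~ Bool -> b
  unify a ~ Bool
  unify Int ~ b
_ _ : Int
  unify Bool ~ Bool
  unify Int ~ Int
  unify Int ~ Int
  unify Int ~ Int
  unify Bool ~ Bool
let y : Int
y : Int
  unify Int ~ Int
  unify Int ~ Int
  unify Int ~ Int
  unify Bool ~ Int
  FAIL: mismatch Bool ~ Int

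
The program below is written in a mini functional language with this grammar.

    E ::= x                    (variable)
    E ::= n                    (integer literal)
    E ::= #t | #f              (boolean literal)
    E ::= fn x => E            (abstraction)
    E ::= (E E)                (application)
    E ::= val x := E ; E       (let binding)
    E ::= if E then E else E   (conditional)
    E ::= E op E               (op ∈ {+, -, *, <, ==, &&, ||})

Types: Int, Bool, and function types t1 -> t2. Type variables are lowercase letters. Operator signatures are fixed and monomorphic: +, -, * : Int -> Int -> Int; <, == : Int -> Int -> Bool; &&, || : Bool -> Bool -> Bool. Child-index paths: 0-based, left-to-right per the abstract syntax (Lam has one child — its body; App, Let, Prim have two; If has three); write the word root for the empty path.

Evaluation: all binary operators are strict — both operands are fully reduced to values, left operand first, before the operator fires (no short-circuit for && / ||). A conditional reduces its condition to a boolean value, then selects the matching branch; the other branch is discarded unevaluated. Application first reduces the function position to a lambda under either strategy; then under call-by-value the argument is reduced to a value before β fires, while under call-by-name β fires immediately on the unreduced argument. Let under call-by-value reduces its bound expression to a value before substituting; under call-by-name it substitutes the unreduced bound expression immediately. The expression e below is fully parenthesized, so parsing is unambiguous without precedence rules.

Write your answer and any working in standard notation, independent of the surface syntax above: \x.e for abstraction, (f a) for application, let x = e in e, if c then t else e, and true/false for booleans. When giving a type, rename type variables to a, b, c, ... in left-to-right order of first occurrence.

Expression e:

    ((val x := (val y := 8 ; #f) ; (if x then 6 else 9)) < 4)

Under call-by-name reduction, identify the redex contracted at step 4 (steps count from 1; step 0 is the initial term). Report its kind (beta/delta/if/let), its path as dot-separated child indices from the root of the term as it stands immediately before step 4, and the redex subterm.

Answer: delta at root : (9 < 4)

Trace:
step 0: ((let x = (let y = 8 in false) in (if x then 6 else 9)) < 4)
step 1: [let@0] ((if (let y = 8 in false) then 6 else 9) < 4)
step 2: [let@0.0] ((if false then 6 else 9) < 4)
step 3: [if@0] (9 < 4)
step 4: [delta@root] false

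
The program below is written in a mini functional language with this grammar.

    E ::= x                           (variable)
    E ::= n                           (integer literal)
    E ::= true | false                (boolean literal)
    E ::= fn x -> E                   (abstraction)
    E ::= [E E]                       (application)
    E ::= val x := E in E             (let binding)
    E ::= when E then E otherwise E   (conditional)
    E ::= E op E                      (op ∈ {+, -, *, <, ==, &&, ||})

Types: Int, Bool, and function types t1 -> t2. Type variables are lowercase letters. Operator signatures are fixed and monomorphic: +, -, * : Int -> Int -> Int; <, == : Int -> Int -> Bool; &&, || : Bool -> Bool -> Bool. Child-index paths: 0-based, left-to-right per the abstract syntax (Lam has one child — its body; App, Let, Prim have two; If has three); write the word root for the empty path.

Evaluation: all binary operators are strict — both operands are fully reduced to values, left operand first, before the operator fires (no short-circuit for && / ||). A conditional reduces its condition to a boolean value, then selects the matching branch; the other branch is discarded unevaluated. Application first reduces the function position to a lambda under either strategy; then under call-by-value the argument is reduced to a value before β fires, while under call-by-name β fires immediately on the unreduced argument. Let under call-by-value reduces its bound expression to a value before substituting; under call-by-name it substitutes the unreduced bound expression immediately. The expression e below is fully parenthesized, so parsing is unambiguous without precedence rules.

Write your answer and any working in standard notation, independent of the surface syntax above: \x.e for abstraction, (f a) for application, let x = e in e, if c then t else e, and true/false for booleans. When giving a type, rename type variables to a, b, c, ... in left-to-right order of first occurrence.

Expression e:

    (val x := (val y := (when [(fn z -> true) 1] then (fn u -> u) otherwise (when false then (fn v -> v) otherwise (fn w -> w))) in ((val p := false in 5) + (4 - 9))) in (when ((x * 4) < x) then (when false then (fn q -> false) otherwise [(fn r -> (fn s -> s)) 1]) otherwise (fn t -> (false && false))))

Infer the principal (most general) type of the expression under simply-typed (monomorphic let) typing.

Answer: Bool -> Bool

Working:
\z._ : a -> Bool
  unify a -> Bool ~ Int -> b
  unify a ~ Int
  unify Bool ~ b
_ _ : Bool
  unify Bool ~ Bool
u : c
\u._ : c -> c
  unify Bool ~ Bool
v : d
\v._ : d -> d
w : e
\w._ : e -> e
  unify d -> d ~ e -> e
  unify d ~ e
  unify e ~ e
  unify c -> c ~ e -> e
  unify c ~ e
  unify e ~ e
let y : e -> e
let p : Bool
  unify Int ~ Int
  unify Int ~ Int
  unify Int ~ Int
  unify Int ~ Int
let x : Int
x : Int
  unify Int ~ Int
  unify Int ~ Int
  unify Int ~ Int
x : Int
  unify Int ~ Int
  unify Bool ~ Bool
  unify Bool ~ Bool
\q._ : f -> Bool
s : h
\s._ : h -> h
\r._ : g -> h -> h
  unify g -> h -> h ~ Int -> i
  unify g ~ Int
  unify h -> h ~ i
_ _ : h -> h
  unify f -> Bool ~ h -> h
  unify f ~ h
  unify Bool ~ h
  unify Bool ~ Bool
  unify Bool ~ Bool
\t._ : j -> Bool
  unify Bool -> Bool ~ j -> Bool
  unify Bool ~ j
  unify Bool ~ Bool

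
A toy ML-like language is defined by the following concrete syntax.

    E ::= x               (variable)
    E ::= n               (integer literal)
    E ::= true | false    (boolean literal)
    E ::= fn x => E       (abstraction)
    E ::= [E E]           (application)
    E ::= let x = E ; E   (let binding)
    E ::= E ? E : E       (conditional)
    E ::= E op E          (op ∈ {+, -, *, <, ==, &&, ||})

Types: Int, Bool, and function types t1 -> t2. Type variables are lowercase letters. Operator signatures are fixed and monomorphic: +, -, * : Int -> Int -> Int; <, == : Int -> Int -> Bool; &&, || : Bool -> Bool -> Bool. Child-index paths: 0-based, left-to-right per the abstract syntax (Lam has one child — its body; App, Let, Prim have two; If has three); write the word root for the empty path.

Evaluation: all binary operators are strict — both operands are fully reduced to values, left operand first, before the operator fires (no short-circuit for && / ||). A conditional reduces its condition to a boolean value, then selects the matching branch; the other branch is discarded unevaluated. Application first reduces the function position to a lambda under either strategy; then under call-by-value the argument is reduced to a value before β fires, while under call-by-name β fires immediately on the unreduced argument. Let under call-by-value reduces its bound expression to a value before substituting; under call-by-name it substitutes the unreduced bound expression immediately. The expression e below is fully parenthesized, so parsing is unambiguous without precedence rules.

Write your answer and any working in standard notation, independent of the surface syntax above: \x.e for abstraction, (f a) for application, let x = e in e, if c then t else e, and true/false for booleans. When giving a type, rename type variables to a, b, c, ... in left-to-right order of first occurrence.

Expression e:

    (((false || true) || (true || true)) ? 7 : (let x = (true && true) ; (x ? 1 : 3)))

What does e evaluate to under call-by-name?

Trace:
step 0: (if ((false || true) || (true || true)) then 7 else (let x = (true && true) in (if x then 1 else 3)))
step 1: [delta@0.0] (if (true || (true || true)) then 7 else (let x = (true && true) in (if x then 1 else 3)))
step 2: [delta@0.1] (if (true || true) then 7 else (let x = (true && true) in (if x then 1 else 3)))
step 3: [delta@0] (if true then 7 else (let x = (true && true) in (if x then 1 else 3)))
step 4: [if@root] 7

Answer: 7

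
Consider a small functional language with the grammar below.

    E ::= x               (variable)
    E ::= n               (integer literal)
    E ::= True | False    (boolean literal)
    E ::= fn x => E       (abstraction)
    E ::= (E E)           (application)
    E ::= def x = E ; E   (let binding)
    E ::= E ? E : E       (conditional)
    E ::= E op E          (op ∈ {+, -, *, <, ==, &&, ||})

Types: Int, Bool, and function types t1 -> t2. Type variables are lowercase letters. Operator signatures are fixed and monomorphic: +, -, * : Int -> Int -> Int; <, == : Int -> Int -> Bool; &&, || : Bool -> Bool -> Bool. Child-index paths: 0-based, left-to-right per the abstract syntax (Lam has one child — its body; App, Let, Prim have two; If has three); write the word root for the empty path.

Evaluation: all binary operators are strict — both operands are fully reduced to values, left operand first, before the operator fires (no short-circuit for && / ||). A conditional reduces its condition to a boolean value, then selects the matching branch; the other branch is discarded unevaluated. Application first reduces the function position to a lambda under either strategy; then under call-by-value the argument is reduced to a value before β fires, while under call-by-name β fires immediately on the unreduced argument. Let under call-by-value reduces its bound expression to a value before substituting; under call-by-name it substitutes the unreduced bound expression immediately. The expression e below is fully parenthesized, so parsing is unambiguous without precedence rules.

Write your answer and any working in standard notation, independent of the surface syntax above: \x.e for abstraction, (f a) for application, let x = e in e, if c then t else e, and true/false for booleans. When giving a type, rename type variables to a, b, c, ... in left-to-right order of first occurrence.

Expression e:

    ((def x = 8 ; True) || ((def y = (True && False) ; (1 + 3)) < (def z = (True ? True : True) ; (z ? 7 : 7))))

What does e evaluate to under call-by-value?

Working:
step 0: ((let x = 8 in true) || ((let y = (true && false) in (1 + 3)) < (let z = (if true then true else true) in (if z then 7 else 7))))
step 1: [let@0] (true || ((let y = (true && false) in (1 + 3)) < (let z = (if true then true else true) in (if z then 7 else 7))))
step 2: [delta@1.0.0] (true || ((let y = false in (1 + 3)) < (let z = (if true then true else true) in (if z then 7 else 7))))
step 3: [let@1.0] (true || ((1 + 3) < (let z = (if true then true else true) in (if z then 7 else 7))))
step 4: [delta@1.0] (true || (4 < (let z = (if true then true else true) in (if z then 7 else 7))))
step 5: [if@1.1.0] (true || (4 < (let z = true in (if z then 7 else 7))))
step 6: [let@1.1] (true || (4 < (if true then 7 else 7)))
step 7: [if@1.1] (true || (4 < 7))
step 8: [delta@1] (true || true)
step 9: [delta@root] true

Answer: true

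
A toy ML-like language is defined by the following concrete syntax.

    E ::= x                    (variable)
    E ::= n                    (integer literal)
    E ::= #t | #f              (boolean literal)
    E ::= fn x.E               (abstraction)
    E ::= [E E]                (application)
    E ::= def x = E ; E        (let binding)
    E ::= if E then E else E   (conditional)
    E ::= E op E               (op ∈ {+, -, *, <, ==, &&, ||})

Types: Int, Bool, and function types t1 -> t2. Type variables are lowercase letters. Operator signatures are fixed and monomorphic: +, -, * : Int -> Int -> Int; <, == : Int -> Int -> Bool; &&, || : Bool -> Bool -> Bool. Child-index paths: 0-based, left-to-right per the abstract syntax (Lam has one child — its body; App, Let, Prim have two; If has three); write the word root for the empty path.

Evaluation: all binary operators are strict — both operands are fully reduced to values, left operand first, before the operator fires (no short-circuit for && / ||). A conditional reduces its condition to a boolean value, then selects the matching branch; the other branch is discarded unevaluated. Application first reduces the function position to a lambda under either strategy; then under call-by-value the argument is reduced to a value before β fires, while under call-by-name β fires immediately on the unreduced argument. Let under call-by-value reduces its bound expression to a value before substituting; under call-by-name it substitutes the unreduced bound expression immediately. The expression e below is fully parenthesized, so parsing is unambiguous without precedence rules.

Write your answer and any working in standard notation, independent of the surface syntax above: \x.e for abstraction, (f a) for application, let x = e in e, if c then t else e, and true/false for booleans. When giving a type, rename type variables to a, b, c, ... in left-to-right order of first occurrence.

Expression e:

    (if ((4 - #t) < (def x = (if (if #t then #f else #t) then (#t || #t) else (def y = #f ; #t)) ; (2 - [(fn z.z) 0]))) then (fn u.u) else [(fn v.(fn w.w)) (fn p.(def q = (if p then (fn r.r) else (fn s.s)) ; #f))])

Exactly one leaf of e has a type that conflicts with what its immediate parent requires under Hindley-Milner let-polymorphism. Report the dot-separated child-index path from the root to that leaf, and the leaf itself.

Derivation:
  unify Int ~ Int
  unify Bool ~ Int
  FAIL: mismatch Bool ~ Int

Answer: 0.0.1 : true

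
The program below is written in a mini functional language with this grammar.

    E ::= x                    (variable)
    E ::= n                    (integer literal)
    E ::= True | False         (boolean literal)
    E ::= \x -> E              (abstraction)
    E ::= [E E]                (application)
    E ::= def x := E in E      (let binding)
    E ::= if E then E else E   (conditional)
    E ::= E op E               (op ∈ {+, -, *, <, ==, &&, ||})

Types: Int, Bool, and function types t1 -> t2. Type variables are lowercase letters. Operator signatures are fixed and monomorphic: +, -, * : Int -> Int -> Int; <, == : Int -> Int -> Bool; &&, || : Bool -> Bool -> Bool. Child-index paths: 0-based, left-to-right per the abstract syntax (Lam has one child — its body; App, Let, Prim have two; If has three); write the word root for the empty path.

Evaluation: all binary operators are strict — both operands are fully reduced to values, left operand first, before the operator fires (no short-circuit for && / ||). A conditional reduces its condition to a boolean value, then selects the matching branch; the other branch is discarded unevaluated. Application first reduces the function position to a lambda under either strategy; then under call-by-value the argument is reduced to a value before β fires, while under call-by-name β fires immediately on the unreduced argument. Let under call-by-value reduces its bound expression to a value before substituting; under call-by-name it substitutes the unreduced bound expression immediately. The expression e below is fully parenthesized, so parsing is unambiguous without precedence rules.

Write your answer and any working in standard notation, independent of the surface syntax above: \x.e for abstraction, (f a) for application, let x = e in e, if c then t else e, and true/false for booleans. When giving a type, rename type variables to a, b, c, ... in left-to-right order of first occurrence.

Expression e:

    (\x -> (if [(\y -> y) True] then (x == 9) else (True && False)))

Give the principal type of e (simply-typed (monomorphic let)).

Trace:
y : b
\y._ : b -> b
  unify b -> b ~ Bool -> c
  unify b ~ Bool
  unify Bool ~ c
_ _ : Bool
  unify Bool ~ Bool
x : a
  unify a ~ Int
  unify Int ~ Int
  unify Bool ~ Bool
  unify Bool ~ Bool
  unify Bool ~ Bool
\x._ : Int -> Bool

Answer: Int -> Bool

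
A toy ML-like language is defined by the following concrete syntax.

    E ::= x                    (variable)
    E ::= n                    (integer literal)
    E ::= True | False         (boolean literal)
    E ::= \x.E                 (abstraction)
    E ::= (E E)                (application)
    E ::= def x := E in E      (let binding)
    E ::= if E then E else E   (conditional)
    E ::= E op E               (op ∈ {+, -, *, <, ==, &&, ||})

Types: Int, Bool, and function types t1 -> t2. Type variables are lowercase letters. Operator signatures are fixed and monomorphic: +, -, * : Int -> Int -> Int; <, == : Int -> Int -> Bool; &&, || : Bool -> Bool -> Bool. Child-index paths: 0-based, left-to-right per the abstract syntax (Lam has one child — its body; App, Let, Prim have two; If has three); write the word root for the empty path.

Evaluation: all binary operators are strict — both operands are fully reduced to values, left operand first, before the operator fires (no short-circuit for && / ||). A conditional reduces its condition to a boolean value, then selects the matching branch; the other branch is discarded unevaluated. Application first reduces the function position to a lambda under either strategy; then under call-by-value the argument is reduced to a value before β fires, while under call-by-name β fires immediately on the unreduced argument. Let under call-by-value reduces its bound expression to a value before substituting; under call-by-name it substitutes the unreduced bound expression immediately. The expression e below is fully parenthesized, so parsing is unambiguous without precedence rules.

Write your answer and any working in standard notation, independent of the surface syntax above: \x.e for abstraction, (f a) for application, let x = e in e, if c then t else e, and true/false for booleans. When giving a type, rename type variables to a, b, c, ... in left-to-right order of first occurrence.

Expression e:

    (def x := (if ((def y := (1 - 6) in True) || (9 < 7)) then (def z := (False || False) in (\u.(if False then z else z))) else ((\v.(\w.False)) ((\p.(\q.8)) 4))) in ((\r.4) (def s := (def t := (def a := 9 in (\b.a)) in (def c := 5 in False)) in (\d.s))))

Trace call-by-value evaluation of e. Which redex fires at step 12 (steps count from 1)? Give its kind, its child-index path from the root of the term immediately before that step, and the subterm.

Answer: let at 1 : (let s = false in (\d.s))

Trace:
step 0: (let x = (if ((let y = (1 - 6) in true) || (9 < 7)) then (let z = (false || false) in (\u.(if false then z else z))) else ((\v.(\w.false)) ((\p.(\q.8)) 4))) in ((\r.4) (let s = (let t = (let a = 9 in (\b.a)) in (let c = 5 in false)) in (\d.s))))
step 1: [delta@0.0.0.0] (let x = (if ((let y = -5 in true) || (9 < 7)) then (let z = (false || false) in (\u.(if false then z else z))) else ((\v.(\w.false)) ((\p.(\q.8)) 4))) in ((\r.4) (let s = (let t = (let a = 9 in (\b.a)) in (let c = 5 in false)) in (\d.s))))
step 2: [let@0.0.0] (let x = (if (true || (9 < 7)) then (let z = (false || false) in (\u.(if false then z else z))) else ((\v.(\w.false)) ((\p.(\q.8)) 4))) in ((\r.4) (let s = (let t = (let a = 9 in (\b.a)) in (let c = 5 in false)) in (\d.s))))
step 3: [delta@0.0.1] (let x = (if (true || false) then (let z = (false || false) in (\u.(if false then z else z))) else ((\v.(\w.false)) ((\p.(\q.8)) 4))) in ((\r.4) (let s = (let t = (let a = 9 in (\b.a)) in (let c = 5 in false)) in (\d.s))))
step 4: [delta@0.0] (let x = (if true then (let z = (false || false) in (\u.(if false then z else z))) else ((\v.(\w.false)) ((\p.(\q.8)) 4))) in ((\r.4) (let s = (let t = (let a = 9 in (\b.a)) in (let c = 5 in false)) in (\d.s))))
step 5: [if@0] (let x = (let z = (false || false) in (\u.(if false then z else z))) in ((\r.4) (let s = (let t = (let a = 9 in (\b.a)) in (let c = 5 in false)) in (\d.s))))
step 6: [delta@0.0] (let x = (let z = false in (\u.(if false then z else z))) in ((\r.4) (let s = (let t = (let a = 9 in (\b.a)) in (let c = 5 in false)) in (\d.s))))
step 7: [let@0] (let x = (\u.(if false then false else false)) in ((\r.4) (let s = (let t = (let a = 9 in (\b.a)) in (let c = 5 in false)) in (\d.s))))
step 8: [let@root] ((\r.4) (let s = (let t = (let a = 9 in (\b.a)) in (let c = 5 in false)) in (\d.s)))
step 9: [let@1.0.0] ((\r.4) (let s = (let t = (\b.9) in (let c = 5 in false)) in (\d.s)))
step 10: [let@1.0] ((\r.4) (let s = (let c = 5 in false) in (\d.s)))
step 11: [let@1.0] ((\r.4) (let s = false in (\d.s)))
step 12: [let@1] ((\r.4) (\d.false))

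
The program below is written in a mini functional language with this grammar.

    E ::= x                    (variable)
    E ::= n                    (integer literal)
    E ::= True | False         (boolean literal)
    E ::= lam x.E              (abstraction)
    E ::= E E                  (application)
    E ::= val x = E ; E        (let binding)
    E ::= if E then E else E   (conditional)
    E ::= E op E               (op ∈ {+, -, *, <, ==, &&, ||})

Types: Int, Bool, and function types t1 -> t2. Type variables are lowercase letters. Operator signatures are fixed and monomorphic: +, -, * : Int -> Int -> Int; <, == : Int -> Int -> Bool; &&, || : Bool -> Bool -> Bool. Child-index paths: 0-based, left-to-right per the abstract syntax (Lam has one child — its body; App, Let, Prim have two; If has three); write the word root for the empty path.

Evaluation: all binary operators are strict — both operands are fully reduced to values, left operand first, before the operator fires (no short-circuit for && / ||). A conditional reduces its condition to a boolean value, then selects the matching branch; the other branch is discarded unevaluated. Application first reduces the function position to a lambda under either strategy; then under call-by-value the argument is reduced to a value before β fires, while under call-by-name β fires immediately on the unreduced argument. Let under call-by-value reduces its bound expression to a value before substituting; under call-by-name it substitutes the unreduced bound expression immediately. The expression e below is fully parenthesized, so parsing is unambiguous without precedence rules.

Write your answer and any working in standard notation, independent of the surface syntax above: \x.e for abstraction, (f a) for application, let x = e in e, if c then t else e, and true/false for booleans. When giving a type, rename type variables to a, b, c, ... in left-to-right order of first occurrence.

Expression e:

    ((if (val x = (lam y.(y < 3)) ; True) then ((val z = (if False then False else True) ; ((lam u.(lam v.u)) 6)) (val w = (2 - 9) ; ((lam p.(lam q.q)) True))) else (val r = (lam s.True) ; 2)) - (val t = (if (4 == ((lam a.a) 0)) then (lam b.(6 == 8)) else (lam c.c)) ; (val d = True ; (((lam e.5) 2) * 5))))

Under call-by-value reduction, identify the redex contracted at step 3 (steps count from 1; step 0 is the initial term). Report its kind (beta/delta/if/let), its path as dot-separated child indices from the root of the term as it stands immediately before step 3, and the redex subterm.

Answer: if at 0.0.0 : (if false then false else true)

Working:
step 0: ((if (let x = (\y.(y < 3)) in true) then ((let z = (if false then false else true) in ((\u.(\v.u)) 6)) (let w = (2 - 9) in ((\p.(\q.q)) true))) else (let r = (\s.true) in 2)) - (let t = (if (4 == ((\a.a) 0)) then (\b.(6 == 8)) else (\c.c)) in (let d = true in (((\e.5) 2) * 5))))
step 1: [let@0.0] ((if true then ((let z = (if false then false else true) in ((\u.(\v.u)) 6)) (let w = (2 - 9) in ((\p.(\q.q)) true))) else (let r = (\s.true) in 2)) - (let t = (if (4 == ((\a.a) 0)) then (\b.(6 == 8)) else (\c.c)) in (let d = true in (((\e.5) 2) * 5))))
step 2: [if@0] (((let z = (if false then false else true) in ((\u.(\v.u)) 6)) (let w = (2 - 9) in ((\p.(\q.q)) true))) - (let t = (if (4 == ((\a.a) 0)) then (\b.(6 == 8)) else (\c.c)) in (let d = true in (((\e.5) 2) * 5))))
step 3: [if@0.0.0] (((let z = true in ((\u.(\v.u)) 6)) (let w = (2 - 9) in ((\p.(\q.q)) true))) - (let t = (if (4 == ((\a.a) 0)) then (\b.(6 == 8)) else (\c.c)) in (let d = true in (((\e.5) 2) * 5))))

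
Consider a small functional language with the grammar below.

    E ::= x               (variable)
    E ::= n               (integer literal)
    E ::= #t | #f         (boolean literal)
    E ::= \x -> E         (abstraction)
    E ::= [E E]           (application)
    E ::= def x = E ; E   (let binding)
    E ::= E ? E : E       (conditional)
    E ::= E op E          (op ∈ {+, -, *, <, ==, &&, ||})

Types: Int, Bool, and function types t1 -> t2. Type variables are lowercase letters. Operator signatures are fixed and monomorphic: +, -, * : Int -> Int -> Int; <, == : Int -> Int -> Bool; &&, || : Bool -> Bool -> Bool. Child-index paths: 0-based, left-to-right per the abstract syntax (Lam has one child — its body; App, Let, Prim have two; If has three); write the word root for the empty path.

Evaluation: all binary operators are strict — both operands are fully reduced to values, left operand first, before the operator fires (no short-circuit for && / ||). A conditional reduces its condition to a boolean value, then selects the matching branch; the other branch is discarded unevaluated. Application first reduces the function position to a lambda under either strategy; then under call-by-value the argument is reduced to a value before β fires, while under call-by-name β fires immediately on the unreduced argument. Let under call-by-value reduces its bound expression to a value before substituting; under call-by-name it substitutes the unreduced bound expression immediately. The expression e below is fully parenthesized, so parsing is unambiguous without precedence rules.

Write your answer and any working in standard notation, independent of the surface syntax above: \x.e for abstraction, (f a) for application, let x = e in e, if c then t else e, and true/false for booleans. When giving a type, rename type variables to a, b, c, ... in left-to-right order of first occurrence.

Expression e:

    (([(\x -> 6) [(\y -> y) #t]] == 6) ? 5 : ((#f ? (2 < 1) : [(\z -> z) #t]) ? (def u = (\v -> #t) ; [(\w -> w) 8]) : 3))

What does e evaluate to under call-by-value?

Derivation:
step 0: (if (((\x.6) ((\y.y) true)) == 6) then 5 else (if (if false then (2 < 1) else ((\z.z) true)) then (let u = (\v.true) in ((\w.w) 8)) else 3))
step 1: [beta@0.0.1] (if (((\x.6) true) == 6) then 5 else (if (if false then (2 < 1) else ((\z.z) true)) then (let u = (\v.true) in ((\w.w) 8)) else 3))
step 2: [beta@0.0] (if (6 == 6) then 5 else (if (if false then (2 < 1) else ((\z.z) true)) then (let u = (\v.true) in ((\w.w) 8)) else 3))
step 3: [delta@0] (if true then 5 else (if (if false then (2 < 1) else ((\z.z) true)) then (let u = (\v.true) in ((\w.w) 8)) else 3))
step 4: [if@root] 5

Answer: 5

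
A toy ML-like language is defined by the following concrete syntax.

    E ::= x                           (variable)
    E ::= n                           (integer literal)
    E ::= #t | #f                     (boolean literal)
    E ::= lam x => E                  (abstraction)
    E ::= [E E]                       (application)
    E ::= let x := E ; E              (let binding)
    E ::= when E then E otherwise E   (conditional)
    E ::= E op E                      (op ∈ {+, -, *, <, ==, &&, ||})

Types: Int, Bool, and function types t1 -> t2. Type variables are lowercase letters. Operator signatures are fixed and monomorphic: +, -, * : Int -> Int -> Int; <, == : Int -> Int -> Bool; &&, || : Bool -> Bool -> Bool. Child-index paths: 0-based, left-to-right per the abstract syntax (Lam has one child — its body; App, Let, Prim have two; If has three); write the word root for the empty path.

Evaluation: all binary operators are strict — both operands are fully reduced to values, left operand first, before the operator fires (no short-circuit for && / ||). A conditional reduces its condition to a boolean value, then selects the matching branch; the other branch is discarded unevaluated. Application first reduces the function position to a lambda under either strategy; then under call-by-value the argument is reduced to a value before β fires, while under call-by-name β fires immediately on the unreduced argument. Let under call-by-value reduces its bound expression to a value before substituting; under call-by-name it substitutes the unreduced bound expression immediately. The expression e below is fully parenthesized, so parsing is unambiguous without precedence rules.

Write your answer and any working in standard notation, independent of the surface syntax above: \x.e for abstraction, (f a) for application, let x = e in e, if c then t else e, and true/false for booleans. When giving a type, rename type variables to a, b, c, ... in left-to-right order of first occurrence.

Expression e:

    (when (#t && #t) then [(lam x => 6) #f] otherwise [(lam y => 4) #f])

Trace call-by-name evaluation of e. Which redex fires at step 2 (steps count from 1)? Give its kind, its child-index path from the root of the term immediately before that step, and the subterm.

Trace:
step 0: (if (true && true) then ((\x.6) false) else ((\y.4) false))
step 1: [delta@0] (if true then ((\x.6) false) else ((\y.4) false))
step 2: [if@root] ((\x.6) false)

Answer: if at root : (if true then ((\x.6) false) else ((\y.4) false))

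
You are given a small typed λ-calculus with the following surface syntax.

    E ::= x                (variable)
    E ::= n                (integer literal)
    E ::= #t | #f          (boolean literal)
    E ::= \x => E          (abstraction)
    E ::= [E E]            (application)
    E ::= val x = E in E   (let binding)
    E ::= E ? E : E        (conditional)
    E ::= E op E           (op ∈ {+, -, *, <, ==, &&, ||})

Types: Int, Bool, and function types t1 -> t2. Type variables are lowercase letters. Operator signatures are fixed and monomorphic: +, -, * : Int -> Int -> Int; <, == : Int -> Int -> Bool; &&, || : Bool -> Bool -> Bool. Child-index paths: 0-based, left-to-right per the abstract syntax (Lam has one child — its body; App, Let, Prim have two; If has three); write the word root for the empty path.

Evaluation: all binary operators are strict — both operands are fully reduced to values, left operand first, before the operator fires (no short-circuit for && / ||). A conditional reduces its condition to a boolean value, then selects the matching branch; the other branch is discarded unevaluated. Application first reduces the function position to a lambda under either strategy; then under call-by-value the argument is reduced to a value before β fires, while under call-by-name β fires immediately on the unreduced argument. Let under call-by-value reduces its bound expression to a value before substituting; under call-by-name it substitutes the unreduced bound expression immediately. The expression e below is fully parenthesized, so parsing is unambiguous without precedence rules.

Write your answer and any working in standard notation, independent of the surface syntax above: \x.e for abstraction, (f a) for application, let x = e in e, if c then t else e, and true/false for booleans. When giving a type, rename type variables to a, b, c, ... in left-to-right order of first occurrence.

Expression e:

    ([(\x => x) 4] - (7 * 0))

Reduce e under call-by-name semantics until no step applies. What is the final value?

Answer: 4

Working:
step 0: (((\x.x) 4) - (7 * 0))
step 1: [beta@0] (4 - (7 * 0))
step 2: [delta@1] (4 - 0)
step 3: [delta@root] 4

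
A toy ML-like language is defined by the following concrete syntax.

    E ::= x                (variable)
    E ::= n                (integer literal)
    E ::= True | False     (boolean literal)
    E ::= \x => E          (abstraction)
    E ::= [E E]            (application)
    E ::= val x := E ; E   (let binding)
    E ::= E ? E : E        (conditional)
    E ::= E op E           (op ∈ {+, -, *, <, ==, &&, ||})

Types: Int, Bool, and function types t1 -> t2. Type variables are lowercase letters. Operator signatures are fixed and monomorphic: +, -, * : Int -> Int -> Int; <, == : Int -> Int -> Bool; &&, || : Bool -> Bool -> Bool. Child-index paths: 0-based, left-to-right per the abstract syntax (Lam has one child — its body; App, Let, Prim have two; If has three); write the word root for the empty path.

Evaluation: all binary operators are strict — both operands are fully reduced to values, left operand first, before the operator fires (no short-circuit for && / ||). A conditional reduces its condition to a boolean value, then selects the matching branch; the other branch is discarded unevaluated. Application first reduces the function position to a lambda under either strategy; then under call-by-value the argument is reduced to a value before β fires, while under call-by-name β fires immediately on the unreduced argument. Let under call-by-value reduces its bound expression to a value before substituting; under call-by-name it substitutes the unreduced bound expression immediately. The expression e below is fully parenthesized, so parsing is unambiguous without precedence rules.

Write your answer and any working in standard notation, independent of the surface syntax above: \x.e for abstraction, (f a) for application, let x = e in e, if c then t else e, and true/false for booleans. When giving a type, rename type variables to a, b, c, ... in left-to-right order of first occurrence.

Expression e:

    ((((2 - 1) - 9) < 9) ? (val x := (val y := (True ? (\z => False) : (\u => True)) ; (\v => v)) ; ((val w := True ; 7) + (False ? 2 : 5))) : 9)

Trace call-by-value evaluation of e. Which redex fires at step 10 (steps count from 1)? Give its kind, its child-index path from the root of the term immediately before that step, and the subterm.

Trace:
step 0: (if (((2 - 1) - 9) < 9) then (let x = (let y = (if true then (\z.false) else (\u.true)) in (\v.v)) in ((let w = true in 7) + (if false then 2 else 5))) else 9)
step 1: [delta@0.0.0] (if ((1 - 9) < 9) then (let x = (let y = (if true then (\z.false) else (\u.true)) in (\v.v)) in ((let w = true in 7) + (if false then 2 else 5))) else 9)
step 2: [delta@0.0] (if (-8 < 9) then (let x = (let y = (if true then (\z.false) else (\u.true)) in (\v.v)) in ((let w = true in 7) + (if false then 2 else 5))) else 9)
step 3: [delta@0] (if true then (let x = (let y = (if true then (\z.false) else (\u.true)) in (\v.v)) in ((let w = true in 7) + (if false then 2 else 5))) else 9)
step 4: [if@root] (let x = (let y = (if true then (\z.false) else (\u.true)) in (\v.v)) in ((let w = true in 7) + (if false then 2 else 5)))
step 5: [if@0.0] (let x = (let y = (\z.false) in (\v.v)) in ((let w = true in 7) + (if false then 2 else 5)))
step 6: [let@0] (let x = (\v.v) in ((let w = true in 7) + (if false then 2 else 5)))
step 7: [let@root] ((let w = true in 7) + (if false then 2 else 5))
step 8: [let@0] (7 + (if false then 2 else 5))
step 9: [if@1] (7 + 5)
step 10: [delta@root] 12

Answer: delta at root : (7 + 5)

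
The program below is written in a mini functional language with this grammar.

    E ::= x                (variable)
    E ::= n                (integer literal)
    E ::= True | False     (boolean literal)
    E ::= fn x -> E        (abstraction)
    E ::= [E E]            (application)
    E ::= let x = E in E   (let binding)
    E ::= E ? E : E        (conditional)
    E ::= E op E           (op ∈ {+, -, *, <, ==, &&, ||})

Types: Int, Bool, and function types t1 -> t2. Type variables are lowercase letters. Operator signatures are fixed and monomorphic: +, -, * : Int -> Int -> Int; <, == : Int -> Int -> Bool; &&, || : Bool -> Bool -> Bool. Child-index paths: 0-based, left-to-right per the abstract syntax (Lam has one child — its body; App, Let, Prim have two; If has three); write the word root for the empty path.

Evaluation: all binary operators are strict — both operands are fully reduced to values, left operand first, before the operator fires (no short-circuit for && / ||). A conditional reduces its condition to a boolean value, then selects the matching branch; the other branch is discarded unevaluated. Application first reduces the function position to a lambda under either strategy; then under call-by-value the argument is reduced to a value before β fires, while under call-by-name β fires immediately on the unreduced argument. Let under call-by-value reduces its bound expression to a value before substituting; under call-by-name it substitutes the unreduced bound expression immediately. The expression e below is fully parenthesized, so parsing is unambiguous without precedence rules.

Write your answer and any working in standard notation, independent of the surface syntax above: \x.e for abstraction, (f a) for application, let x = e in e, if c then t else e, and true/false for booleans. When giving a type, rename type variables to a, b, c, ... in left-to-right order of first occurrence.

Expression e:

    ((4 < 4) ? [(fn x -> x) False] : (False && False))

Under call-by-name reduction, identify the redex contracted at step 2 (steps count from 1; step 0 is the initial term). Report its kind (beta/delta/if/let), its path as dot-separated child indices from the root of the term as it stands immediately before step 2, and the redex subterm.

Trace:
step 0: (if (4 < 4) then ((\x.x) false) else (false && false))
step 1: [delta@0] (if false then ((\x.x) false) else (false && false))
step 2: [if@root] (false && false)

Answer: if at root : (if false then ((\x.x) false) else (false && false))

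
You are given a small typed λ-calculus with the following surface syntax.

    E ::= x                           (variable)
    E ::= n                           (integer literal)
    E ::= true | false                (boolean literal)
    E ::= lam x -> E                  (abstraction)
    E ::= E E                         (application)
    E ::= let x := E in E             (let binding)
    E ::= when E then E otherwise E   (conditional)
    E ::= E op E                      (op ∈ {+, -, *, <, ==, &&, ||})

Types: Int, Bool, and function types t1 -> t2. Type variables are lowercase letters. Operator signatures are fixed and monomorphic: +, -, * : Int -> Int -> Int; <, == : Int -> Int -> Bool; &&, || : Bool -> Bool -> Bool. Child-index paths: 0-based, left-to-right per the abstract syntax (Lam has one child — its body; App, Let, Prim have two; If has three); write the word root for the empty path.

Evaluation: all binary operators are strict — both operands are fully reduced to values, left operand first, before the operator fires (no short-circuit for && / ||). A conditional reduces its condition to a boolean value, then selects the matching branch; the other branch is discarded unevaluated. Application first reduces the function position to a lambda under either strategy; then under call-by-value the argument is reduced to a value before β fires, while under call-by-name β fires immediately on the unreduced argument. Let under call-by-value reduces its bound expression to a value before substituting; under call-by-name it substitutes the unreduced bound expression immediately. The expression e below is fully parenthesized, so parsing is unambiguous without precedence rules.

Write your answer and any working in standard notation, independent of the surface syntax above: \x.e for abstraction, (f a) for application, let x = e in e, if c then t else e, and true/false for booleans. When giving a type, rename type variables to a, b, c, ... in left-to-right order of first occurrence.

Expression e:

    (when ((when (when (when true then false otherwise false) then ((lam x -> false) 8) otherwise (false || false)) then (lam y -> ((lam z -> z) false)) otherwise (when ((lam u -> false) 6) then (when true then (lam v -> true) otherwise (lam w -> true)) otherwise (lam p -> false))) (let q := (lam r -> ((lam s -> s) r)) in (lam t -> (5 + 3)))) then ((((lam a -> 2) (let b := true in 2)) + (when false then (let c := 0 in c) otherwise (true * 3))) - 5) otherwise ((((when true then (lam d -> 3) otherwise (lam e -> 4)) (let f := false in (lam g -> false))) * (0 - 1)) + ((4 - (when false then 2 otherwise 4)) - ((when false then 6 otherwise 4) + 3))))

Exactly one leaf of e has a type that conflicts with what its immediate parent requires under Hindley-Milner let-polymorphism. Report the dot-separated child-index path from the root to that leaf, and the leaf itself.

Working:
  unify Bool ~ Bool
  unify Bool ~ Bool
  unify Bool ~ Bool
\x._ : a -> Bool
  unify a -> Bool ~ Int -> b
  unify a ~ Int
  unify Bool ~ b
_ _ : Bool
  unify Bool ~ Bool
  unify Bool ~ Bool
  unify Bool ~ Bool
  unify Bool ~ Bool
z : d
\z._ : d -> d
  unify d -> d ~ Bool -> e
  unify d ~ Bool
  unify Bool ~ e
_ _ : Bool
\y._ : c -> Bool
\u._ : f -> Bool
  unify f -> Bool ~ Int -> g
  unify f ~ Int
  unify Bool ~ g
_ _ : Bool
  unify Bool ~ Bool
  unify Bool ~ Bool
\v._ : h -> Bool
\w._ : i -> Bool
  unify h -> Bool ~ i -> Bool
  unify h ~ i
  unify Bool ~ Bool
\p._ : j -> Bool
  unify i -> Bool ~ j -> Bool
  unify i ~ j
  unify Bool ~ Bool
  unify c -> Bool ~ j -> Bool
  unify c ~ j
  unify Bool ~ Bool
s : l
\s._ : l -> l
r : k
  unify l -> l ~ k -> m
  unify l ~ k
  unify k ~ m
_ _ : m
\r._ : m -> m
let q : forall. m -> m
  unify Int ~ Int
  unify Int ~ Int
\t._ : n -> Int
  unify j -> Bool ~ (n -> Int) -> o
  unify j ~ n -> Int
  unify Bool ~ o
_ _ : Bool
  unify Bool ~ Bool
\a._ : p -> Int
let b : Bool
  unify p -> Int ~ Int -> q
  unify p ~ Int
  unify Int ~ q
_ _ : Int
  unify Int ~ Int
  unify Bool ~ Bool
let c : Int
c : Int
  unify Bool ~ Int
  FAIL: mismatch Bool ~ Int

Answer: 1.0.1.2.0 : true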